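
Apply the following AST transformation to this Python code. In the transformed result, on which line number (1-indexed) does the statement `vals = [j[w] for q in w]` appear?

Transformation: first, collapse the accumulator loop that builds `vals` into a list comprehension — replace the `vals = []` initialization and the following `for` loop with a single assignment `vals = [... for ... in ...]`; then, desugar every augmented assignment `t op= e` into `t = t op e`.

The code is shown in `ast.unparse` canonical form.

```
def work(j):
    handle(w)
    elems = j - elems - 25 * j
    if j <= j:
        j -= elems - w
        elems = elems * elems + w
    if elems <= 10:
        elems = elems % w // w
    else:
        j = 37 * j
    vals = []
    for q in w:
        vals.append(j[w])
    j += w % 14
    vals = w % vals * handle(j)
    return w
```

Transformed code:
def work(j):
    handle(w)
    elems = j - elems - 25 * j
    if j <= j:
        j = j - (elems - w)
        elems = elems * elems + w
    if elems <= 10:
        elems = elems % w // w
    else:
        j = 37 * j
    vals = [j[w] for q in w]
    j = j + w % 14
    vals = w % vals * handle(j)
    return w

11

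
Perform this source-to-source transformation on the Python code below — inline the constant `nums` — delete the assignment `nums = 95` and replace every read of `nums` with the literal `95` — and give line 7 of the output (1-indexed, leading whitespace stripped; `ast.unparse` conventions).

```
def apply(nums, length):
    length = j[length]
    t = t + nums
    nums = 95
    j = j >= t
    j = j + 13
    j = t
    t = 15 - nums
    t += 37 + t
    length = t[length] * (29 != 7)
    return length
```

Transformed code:
def apply(nums, length):
    length = j[length]
    t = t + 95
    j = j >= t
    j = j + 13
    j = t
    t = 15 - 95
    t += 37 + t
    length = t[length] * (29 != 7)
    return length

t = 15 - 95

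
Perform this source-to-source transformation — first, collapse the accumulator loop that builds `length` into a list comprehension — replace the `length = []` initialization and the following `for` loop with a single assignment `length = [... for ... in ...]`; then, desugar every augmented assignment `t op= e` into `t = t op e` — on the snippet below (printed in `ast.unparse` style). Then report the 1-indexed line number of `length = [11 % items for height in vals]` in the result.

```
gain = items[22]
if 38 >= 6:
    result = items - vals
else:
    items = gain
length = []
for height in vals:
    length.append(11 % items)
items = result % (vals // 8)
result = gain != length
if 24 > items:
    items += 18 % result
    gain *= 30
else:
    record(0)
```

6

Transformed code:
gain = items[22]
if 38 >= 6:
    result = items - vals
else:
    items = gain
length = [11 % items for height in vals]
items = result % (vals // 8)
result = gain != length
if 24 > items:
    items = items + 18 % result
    gain = gain * 30
else:
    record(0)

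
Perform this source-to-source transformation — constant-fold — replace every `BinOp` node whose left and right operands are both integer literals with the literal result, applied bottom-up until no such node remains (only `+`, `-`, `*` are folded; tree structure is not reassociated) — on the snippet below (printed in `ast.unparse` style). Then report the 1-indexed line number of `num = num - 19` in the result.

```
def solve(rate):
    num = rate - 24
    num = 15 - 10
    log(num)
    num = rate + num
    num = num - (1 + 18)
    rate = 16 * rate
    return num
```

Transformed code:
def solve(rate):
    num = rate - 24
    num = 5
    log(num)
    num = rate + num
    num = num - 19
    rate = 16 * rate
    return num

6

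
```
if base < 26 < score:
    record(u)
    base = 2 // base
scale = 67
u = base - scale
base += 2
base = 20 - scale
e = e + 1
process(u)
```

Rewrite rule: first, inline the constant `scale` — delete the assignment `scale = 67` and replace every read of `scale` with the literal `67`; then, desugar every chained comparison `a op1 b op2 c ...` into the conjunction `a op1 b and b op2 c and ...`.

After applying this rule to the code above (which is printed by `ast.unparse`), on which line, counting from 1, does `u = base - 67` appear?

4

Transformed code:
if base < 26 and 26 < score:
    record(u)
    base = 2 // base
u = base - 67
base += 2
base = 20 - 67
e = e + 1
process(u)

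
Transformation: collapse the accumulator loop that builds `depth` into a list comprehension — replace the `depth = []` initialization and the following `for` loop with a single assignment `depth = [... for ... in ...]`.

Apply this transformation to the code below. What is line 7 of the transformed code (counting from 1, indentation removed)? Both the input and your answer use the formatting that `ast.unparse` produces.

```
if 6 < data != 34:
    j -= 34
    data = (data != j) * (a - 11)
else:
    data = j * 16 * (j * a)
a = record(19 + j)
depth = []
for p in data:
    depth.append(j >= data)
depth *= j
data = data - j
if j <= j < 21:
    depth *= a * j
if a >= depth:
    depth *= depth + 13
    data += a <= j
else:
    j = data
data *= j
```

Transformed code:
if 6 < data != 34:
    j -= 34
    data = (data != j) * (a - 11)
else:
    data = j * 16 * (j * a)
a = record(19 + j)
depth = [j >= data for p in data]
depth *= j
data = data - j
if j <= j < 21:
    depth *= a * j
if a >= depth:
    depth *= depth + 13
    data += a <= j
else:
    j = data
data *= j

depth = [j >= data for p in data]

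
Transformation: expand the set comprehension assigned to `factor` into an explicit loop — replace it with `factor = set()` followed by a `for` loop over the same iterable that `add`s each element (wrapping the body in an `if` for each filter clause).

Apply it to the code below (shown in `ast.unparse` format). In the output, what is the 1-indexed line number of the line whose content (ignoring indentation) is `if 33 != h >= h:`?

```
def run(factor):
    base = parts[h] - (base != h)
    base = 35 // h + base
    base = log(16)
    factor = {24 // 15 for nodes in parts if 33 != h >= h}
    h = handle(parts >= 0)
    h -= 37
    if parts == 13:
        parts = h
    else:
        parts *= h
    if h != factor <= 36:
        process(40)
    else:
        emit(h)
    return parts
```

7

Transformed code:
def run(factor):
    base = parts[h] - (base != h)
    base = 35 // h + base
    base = log(16)
    factor = set()
    for nodes in parts:
        if 33 != h >= h:
            factor.add(24 // 15)
    h = handle(parts >= 0)
    h -= 37
    if parts == 13:
        parts = h
    else:
        parts *= h
    if h != factor <= 36:
        process(40)
    else:
        emit(h)
    return parts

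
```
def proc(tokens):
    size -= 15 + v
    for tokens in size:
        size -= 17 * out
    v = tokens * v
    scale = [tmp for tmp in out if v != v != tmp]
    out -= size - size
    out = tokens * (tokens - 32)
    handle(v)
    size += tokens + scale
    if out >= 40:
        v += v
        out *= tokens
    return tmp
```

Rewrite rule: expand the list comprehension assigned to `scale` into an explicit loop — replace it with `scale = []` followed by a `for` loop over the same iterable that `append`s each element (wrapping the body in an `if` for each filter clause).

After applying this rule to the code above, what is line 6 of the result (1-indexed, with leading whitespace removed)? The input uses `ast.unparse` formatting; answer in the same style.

scale = []

Transformed code:
def proc(tokens):
    size -= 15 + v
    for tokens in size:
        size -= 17 * out
    v = tokens * v
    scale = []
    for tmp in out:
        if v != v != tmp:
            scale.append(tmp)
    out -= size - size
    out = tokens * (tokens - 32)
    handle(v)
    size += tokens + scale
    if out >= 40:
        v += v
        out *= tokens
    return tmp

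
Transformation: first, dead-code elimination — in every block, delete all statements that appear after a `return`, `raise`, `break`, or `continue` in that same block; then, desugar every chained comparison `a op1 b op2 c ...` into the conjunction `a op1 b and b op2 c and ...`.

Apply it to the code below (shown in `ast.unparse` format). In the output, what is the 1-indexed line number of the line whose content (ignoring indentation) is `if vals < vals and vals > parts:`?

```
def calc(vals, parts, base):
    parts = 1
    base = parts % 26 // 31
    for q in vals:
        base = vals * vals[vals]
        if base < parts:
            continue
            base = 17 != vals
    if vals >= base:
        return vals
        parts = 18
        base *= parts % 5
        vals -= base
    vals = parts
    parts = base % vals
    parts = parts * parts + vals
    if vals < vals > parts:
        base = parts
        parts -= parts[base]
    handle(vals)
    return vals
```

Transformed code:
def calc(vals, parts, base):
    parts = 1
    base = parts % 26 // 31
    for q in vals:
        base = vals * vals[vals]
        if base < parts:
            continue
    if vals >= base:
        return vals
    vals = parts
    parts = base % vals
    parts = parts * parts + vals
    if vals < vals and vals > parts:
        base = parts
        parts -= parts[base]
    handle(vals)
    return vals

13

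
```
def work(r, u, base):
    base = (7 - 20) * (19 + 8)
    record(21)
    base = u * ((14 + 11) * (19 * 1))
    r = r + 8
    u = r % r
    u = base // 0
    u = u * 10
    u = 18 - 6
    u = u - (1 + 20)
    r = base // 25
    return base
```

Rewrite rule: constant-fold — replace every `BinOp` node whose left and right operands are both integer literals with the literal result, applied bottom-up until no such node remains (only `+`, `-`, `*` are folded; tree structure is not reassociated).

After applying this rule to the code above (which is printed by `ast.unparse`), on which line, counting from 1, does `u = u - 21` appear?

10

Transformed code:
def work(r, u, base):
    base = -351
    record(21)
    base = u * 475
    r = r + 8
    u = r % r
    u = base // 0
    u = u * 10
    u = 12
    u = u - 21
    r = base // 25
    return base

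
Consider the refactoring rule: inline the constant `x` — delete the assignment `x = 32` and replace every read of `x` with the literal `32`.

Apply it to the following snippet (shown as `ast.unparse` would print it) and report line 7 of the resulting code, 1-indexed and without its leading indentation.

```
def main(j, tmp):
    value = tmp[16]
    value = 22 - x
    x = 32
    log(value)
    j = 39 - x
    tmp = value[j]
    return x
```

Transformed code:
def main(j, tmp):
    value = tmp[16]
    value = 22 - 32
    log(value)
    j = 39 - 32
    tmp = value[j]
    return 32

return 32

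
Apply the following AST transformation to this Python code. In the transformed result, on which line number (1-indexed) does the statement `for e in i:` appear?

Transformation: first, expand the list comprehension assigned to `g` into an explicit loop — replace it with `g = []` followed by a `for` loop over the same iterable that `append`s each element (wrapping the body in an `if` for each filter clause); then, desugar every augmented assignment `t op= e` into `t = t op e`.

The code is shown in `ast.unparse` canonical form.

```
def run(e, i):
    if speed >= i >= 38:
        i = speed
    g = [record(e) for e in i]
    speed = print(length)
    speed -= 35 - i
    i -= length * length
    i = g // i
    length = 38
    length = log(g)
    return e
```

Transformed code:
def run(e, i):
    if speed >= i >= 38:
        i = speed
    g = []
    for e in i:
        g.append(record(e))
    speed = print(length)
    speed = speed - (35 - i)
    i = i - length * length
    i = g // i
    length = 38
    length = log(g)
    return e

5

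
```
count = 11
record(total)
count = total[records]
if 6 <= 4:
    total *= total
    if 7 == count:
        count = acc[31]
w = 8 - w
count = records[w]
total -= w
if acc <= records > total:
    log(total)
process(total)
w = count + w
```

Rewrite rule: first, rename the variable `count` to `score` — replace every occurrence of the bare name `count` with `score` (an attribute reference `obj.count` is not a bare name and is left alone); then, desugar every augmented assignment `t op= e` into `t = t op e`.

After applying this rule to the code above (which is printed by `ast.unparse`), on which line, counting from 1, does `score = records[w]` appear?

Transformed code:
score = 11
record(total)
score = total[records]
if 6 <= 4:
    total = total * total
    if 7 == score:
        score = acc[31]
w = 8 - w
score = records[w]
total = total - w
if acc <= records > total:
    log(total)
process(total)
w = score + w

9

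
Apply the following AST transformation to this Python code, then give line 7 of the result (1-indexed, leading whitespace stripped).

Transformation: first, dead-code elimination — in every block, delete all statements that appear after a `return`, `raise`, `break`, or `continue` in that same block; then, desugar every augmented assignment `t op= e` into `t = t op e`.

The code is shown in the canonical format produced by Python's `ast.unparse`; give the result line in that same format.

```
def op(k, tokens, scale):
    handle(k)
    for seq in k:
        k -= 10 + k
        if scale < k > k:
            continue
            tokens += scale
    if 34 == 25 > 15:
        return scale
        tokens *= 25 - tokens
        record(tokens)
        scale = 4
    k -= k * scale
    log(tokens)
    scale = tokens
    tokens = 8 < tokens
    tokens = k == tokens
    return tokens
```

if 34 == 25 > 15:

Transformed code:
def op(k, tokens, scale):
    handle(k)
    for seq in k:
        k = k - (10 + k)
        if scale < k > k:
            continue
    if 34 == 25 > 15:
        return scale
    k = k - k * scale
    log(tokens)
    scale = tokens
    tokens = 8 < tokens
    tokens = k == tokens
    return tokens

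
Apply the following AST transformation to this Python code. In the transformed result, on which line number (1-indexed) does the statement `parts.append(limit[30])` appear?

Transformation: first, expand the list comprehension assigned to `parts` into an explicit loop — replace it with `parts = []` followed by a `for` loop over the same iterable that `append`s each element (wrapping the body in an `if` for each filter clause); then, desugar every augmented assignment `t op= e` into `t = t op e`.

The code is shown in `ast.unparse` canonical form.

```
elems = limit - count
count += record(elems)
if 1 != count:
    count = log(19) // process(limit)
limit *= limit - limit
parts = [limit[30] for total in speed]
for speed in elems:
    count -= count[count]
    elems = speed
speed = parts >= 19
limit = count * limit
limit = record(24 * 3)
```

Transformed code:
elems = limit - count
count = count + record(elems)
if 1 != count:
    count = log(19) // process(limit)
limit = limit * (limit - limit)
parts = []
for total in speed:
    parts.append(limit[30])
for speed in elems:
    count = count - count[count]
    elems = speed
speed = parts >= 19
limit = count * limit
limit = record(24 * 3)

8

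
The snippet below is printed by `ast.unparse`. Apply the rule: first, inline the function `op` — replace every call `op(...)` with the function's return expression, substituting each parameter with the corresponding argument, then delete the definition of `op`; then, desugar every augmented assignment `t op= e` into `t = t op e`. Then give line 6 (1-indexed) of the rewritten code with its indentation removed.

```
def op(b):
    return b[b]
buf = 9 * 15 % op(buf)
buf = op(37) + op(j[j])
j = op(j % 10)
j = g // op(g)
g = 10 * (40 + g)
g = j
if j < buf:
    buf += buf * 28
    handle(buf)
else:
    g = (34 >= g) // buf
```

g = j

Transformed code:
buf = 9 * 15 % buf[buf]
buf = 37[37] + j[j][j[j]]
j = (j % 10)[j % 10]
j = g // g[g]
g = 10 * (40 + g)
g = j
if j < buf:
    buf = buf + buf * 28
    handle(buf)
else:
    g = (34 >= g) // buf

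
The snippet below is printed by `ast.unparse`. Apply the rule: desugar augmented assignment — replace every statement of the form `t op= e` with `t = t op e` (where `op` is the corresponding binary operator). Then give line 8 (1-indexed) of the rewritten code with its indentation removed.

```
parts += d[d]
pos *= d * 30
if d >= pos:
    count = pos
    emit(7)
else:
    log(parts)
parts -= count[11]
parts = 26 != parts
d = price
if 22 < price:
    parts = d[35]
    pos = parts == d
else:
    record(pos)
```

parts = parts - count[11]

Transformed code:
parts = parts + d[d]
pos = pos * (d * 30)
if d >= pos:
    count = pos
    emit(7)
else:
    log(parts)
parts = parts - count[11]
parts = 26 != parts
d = price
if 22 < price:
    parts = d[35]
    pos = parts == d
else:
    record(pos)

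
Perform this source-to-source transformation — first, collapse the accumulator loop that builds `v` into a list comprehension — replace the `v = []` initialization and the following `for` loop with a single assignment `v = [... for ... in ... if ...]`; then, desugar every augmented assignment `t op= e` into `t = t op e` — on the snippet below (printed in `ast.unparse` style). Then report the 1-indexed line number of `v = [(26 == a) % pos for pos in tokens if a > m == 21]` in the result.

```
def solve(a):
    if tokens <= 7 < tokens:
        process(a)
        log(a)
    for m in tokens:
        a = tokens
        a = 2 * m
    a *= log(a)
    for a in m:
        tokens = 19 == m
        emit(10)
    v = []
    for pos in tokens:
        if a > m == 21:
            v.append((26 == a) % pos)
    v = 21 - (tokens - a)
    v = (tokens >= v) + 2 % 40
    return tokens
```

Transformed code:
def solve(a):
    if tokens <= 7 < tokens:
        process(a)
        log(a)
    for m in tokens:
        a = tokens
        a = 2 * m
    a = a * log(a)
    for a in m:
        tokens = 19 == m
        emit(10)
    v = [(26 == a) % pos for pos in tokens if a > m == 21]
    v = 21 - (tokens - a)
    v = (tokens >= v) + 2 % 40
    return tokens

12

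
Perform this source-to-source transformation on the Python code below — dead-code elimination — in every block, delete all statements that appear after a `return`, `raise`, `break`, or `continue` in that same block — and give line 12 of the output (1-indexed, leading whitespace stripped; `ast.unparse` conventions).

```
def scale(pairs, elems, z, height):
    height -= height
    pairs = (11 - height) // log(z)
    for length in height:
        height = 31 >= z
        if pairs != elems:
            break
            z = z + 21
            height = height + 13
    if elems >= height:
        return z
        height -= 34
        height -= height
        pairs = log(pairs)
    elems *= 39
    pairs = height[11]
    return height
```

return height

Transformed code:
def scale(pairs, elems, z, height):
    height -= height
    pairs = (11 - height) // log(z)
    for length in height:
        height = 31 >= z
        if pairs != elems:
            break
    if elems >= height:
        return z
    elems *= 39
    pairs = height[11]
    return height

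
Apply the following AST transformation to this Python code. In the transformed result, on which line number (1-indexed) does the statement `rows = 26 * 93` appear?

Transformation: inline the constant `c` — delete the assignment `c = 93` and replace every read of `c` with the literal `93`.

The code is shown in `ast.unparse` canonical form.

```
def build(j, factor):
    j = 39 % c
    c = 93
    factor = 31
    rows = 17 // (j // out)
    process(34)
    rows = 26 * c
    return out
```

Transformed code:
def build(j, factor):
    j = 39 % 93
    factor = 31
    rows = 17 // (j // out)
    process(34)
    rows = 26 * 93
    return out

6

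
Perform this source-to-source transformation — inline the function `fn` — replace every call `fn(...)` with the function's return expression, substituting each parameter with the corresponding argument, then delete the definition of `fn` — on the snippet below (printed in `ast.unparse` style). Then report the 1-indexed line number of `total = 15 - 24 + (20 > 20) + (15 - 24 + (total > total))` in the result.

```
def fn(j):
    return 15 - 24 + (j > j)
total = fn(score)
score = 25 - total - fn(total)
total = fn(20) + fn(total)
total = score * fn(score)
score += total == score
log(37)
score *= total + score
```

3

Transformed code:
total = 15 - 24 + (score > score)
score = 25 - total - (15 - 24 + (total > total))
total = 15 - 24 + (20 > 20) + (15 - 24 + (total > total))
total = score * (15 - 24 + (score > score))
score += total == score
log(37)
score *= total + score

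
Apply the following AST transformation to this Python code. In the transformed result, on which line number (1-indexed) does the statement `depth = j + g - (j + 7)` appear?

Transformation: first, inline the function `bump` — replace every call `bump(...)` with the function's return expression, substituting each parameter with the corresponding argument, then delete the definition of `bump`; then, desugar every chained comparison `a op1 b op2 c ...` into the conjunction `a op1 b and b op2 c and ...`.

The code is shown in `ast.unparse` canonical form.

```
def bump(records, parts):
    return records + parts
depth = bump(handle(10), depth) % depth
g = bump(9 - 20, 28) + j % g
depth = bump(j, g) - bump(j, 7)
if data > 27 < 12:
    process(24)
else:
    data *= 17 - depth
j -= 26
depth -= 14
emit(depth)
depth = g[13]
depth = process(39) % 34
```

3

Transformed code:
depth = (handle(10) + depth) % depth
g = 9 - 20 + 28 + j % g
depth = j + g - (j + 7)
if data > 27 and 27 < 12:
    process(24)
else:
    data *= 17 - depth
j -= 26
depth -= 14
emit(depth)
depth = g[13]
depth = process(39) % 34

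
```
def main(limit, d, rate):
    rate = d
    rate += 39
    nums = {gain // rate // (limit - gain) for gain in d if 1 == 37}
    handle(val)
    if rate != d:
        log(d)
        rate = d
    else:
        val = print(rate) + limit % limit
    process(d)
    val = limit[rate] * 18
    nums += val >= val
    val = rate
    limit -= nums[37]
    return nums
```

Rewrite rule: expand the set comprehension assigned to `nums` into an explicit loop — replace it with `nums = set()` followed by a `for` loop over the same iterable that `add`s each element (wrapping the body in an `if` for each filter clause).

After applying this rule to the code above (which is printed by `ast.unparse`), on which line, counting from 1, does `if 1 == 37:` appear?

6

Transformed code:
def main(limit, d, rate):
    rate = d
    rate += 39
    nums = set()
    for gain in d:
        if 1 == 37:
            nums.add(gain // rate // (limit - gain))
    handle(val)
    if rate != d:
        log(d)
        rate = d
    else:
        val = print(rate) + limit % limit
    process(d)
    val = limit[rate] * 18
    nums += val >= val
    val = rate
    limit -= nums[37]
    return nums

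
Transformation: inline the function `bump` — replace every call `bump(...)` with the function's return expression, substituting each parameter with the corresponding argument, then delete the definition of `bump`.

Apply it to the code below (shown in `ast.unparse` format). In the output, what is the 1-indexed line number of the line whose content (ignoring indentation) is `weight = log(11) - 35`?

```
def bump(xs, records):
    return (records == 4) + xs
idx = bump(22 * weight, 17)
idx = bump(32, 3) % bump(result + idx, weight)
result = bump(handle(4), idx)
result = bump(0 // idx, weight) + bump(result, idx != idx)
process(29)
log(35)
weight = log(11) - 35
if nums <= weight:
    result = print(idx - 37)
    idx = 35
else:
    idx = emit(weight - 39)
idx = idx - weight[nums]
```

7

Transformed code:
idx = (17 == 4) + 22 * weight
idx = ((3 == 4) + 32) % ((weight == 4) + (result + idx))
result = (idx == 4) + handle(4)
result = (weight == 4) + 0 // idx + (((idx != idx) == 4) + result)
process(29)
log(35)
weight = log(11) - 35
if nums <= weight:
    result = print(idx - 37)
    idx = 35
else:
    idx = emit(weight - 39)
idx = idx - weight[nums]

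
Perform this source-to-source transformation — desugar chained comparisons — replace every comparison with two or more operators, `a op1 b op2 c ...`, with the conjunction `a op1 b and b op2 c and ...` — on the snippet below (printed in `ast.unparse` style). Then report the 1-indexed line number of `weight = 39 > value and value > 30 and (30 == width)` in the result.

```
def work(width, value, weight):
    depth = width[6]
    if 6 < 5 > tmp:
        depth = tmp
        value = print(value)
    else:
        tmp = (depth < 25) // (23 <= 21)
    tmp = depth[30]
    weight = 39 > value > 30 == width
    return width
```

Transformed code:
def work(width, value, weight):
    depth = width[6]
    if 6 < 5 and 5 > tmp:
        depth = tmp
        value = print(value)
    else:
        tmp = (depth < 25) // (23 <= 21)
    tmp = depth[30]
    weight = 39 > value and value > 30 and (30 == width)
    return width

9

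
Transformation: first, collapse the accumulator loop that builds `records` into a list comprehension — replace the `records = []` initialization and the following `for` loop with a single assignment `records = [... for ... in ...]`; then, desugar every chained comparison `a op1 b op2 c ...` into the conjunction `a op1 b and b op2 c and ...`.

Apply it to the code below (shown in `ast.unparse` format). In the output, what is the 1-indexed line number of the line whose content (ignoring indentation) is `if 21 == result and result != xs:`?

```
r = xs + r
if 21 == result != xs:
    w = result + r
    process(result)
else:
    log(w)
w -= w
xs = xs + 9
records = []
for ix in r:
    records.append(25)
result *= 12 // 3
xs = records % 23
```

Transformed code:
r = xs + r
if 21 == result and result != xs:
    w = result + r
    process(result)
else:
    log(w)
w -= w
xs = xs + 9
records = [25 for ix in r]
result *= 12 // 3
xs = records % 23

2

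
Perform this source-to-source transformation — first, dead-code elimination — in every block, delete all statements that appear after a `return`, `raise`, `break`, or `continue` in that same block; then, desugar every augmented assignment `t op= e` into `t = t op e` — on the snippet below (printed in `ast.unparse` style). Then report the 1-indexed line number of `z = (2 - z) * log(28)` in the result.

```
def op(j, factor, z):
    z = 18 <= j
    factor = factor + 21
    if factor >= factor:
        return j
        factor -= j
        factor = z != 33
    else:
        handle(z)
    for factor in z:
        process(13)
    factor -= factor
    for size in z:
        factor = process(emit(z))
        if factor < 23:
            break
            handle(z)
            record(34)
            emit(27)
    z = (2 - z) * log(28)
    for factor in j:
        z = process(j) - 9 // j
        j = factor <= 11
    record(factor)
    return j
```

15

Transformed code:
def op(j, factor, z):
    z = 18 <= j
    factor = factor + 21
    if factor >= factor:
        return j
    else:
        handle(z)
    for factor in z:
        process(13)
    factor = factor - factor
    for size in z:
        factor = process(emit(z))
        if factor < 23:
            break
    z = (2 - z) * log(28)
    for factor in j:
        z = process(j) - 9 // j
        j = factor <= 11
    record(factor)
    return j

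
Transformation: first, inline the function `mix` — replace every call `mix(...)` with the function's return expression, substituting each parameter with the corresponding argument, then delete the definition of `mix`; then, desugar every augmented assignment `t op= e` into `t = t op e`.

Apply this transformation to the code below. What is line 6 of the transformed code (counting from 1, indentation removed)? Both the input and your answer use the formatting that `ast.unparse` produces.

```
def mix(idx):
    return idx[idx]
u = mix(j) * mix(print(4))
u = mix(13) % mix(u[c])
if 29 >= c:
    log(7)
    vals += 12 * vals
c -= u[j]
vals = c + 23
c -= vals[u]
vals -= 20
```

Transformed code:
u = j[j] * print(4)[print(4)]
u = 13[13] % u[c][u[c]]
if 29 >= c:
    log(7)
    vals = vals + 12 * vals
c = c - u[j]
vals = c + 23
c = c - vals[u]
vals = vals - 20

c = c - u[j]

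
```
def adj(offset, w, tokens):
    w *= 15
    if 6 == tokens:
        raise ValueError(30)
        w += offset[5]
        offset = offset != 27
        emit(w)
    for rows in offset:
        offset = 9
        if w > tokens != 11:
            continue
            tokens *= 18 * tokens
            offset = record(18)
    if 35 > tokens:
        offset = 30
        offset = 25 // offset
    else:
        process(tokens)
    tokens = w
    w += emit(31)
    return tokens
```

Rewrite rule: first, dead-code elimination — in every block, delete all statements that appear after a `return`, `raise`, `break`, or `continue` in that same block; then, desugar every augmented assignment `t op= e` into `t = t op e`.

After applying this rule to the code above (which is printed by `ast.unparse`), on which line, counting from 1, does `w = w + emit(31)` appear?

15

Transformed code:
def adj(offset, w, tokens):
    w = w * 15
    if 6 == tokens:
        raise ValueError(30)
    for rows in offset:
        offset = 9
        if w > tokens != 11:
            continue
    if 35 > tokens:
        offset = 30
        offset = 25 // offset
    else:
        process(tokens)
    tokens = w
    w = w + emit(31)
    return tokens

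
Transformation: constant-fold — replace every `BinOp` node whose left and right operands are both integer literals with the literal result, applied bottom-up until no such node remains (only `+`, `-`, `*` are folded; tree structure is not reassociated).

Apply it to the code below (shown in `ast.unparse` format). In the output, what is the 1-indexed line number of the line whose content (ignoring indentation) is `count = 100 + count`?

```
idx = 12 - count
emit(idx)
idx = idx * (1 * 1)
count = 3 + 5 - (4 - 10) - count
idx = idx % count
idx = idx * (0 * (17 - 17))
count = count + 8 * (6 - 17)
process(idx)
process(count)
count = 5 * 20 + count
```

Transformed code:
idx = 12 - count
emit(idx)
idx = idx * 1
count = 14 - count
idx = idx % count
idx = idx * 0
count = count + -88
process(idx)
process(count)
count = 100 + count

10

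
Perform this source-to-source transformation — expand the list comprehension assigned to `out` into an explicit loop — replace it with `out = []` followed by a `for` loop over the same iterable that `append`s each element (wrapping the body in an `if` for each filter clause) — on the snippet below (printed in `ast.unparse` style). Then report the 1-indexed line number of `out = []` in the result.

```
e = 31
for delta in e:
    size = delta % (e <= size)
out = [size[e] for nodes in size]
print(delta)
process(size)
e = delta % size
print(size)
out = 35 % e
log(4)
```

4

Transformed code:
e = 31
for delta in e:
    size = delta % (e <= size)
out = []
for nodes in size:
    out.append(size[e])
print(delta)
process(size)
e = delta % size
print(size)
out = 35 % e
log(4)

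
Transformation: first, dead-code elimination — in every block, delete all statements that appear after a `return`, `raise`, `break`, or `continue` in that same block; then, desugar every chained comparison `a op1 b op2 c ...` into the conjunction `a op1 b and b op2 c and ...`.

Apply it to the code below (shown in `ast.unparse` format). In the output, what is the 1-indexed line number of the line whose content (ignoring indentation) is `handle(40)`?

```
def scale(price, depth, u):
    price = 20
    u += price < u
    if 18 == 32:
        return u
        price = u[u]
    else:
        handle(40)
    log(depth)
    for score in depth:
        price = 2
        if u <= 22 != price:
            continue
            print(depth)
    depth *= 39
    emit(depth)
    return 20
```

Transformed code:
def scale(price, depth, u):
    price = 20
    u += price < u
    if 18 == 32:
        return u
    else:
        handle(40)
    log(depth)
    for score in depth:
        price = 2
        if u <= 22 and 22 != price:
            continue
    depth *= 39
    emit(depth)
    return 20

7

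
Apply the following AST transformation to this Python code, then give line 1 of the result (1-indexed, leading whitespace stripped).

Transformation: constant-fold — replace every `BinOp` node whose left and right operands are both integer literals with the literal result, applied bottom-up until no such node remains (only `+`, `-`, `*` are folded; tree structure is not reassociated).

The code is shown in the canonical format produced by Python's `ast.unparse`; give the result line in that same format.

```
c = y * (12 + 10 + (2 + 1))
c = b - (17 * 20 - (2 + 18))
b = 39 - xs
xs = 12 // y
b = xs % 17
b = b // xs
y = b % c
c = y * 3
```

Transformed code:
c = y * 25
c = b - 320
b = 39 - xs
xs = 12 // y
b = xs % 17
b = b // xs
y = b % c
c = y * 3

c = y * 25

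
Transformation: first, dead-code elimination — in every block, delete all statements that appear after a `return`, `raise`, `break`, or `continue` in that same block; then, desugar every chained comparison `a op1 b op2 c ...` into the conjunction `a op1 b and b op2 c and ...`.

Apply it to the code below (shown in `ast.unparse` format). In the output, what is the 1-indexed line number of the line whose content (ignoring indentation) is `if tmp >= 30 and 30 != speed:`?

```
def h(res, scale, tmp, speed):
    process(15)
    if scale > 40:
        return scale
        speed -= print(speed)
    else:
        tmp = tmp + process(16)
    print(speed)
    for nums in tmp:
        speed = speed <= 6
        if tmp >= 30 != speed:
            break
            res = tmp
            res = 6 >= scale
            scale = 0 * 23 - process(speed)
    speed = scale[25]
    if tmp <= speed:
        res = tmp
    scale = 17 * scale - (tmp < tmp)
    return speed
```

10

Transformed code:
def h(res, scale, tmp, speed):
    process(15)
    if scale > 40:
        return scale
    else:
        tmp = tmp + process(16)
    print(speed)
    for nums in tmp:
        speed = speed <= 6
        if tmp >= 30 and 30 != speed:
            break
    speed = scale[25]
    if tmp <= speed:
        res = tmp
    scale = 17 * scale - (tmp < tmp)
    return speed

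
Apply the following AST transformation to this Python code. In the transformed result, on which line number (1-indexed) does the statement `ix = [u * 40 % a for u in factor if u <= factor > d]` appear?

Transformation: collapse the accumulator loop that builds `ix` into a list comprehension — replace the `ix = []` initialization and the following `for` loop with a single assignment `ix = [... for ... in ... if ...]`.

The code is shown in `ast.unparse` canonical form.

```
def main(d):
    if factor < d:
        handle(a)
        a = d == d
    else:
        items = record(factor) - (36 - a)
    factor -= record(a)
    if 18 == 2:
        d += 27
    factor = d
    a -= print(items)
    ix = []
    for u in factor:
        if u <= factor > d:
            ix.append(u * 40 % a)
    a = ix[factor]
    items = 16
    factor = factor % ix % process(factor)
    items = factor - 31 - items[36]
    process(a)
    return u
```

Transformed code:
def main(d):
    if factor < d:
        handle(a)
        a = d == d
    else:
        items = record(factor) - (36 - a)
    factor -= record(a)
    if 18 == 2:
        d += 27
    factor = d
    a -= print(items)
    ix = [u * 40 % a for u in factor if u <= factor > d]
    a = ix[factor]
    items = 16
    factor = factor % ix % process(factor)
    items = factor - 31 - items[36]
    process(a)
    return u

12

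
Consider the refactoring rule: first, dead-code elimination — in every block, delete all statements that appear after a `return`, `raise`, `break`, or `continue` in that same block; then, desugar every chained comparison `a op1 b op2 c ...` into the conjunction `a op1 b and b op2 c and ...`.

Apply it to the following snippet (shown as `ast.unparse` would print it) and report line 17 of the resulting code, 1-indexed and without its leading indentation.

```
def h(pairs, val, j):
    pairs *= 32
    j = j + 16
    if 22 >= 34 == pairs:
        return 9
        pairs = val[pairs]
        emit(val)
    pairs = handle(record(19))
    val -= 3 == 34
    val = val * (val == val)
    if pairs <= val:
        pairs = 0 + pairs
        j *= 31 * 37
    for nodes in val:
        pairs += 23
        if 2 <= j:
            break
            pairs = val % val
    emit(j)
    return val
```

return val

Transformed code:
def h(pairs, val, j):
    pairs *= 32
    j = j + 16
    if 22 >= 34 and 34 == pairs:
        return 9
    pairs = handle(record(19))
    val -= 3 == 34
    val = val * (val == val)
    if pairs <= val:
        pairs = 0 + pairs
        j *= 31 * 37
    for nodes in val:
        pairs += 23
        if 2 <= j:
            break
    emit(j)
    return val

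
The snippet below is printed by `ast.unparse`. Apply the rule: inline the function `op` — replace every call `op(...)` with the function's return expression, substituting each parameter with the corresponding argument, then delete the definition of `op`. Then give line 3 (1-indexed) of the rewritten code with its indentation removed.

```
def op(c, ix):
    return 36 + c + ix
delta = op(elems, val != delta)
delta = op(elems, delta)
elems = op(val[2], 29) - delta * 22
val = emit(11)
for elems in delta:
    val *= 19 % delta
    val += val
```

Transformed code:
delta = 36 + elems + (val != delta)
delta = 36 + elems + delta
elems = 36 + val[2] + 29 - delta * 22
val = emit(11)
for elems in delta:
    val *= 19 % delta
    val += val

elems = 36 + val[2] + 29 - delta * 22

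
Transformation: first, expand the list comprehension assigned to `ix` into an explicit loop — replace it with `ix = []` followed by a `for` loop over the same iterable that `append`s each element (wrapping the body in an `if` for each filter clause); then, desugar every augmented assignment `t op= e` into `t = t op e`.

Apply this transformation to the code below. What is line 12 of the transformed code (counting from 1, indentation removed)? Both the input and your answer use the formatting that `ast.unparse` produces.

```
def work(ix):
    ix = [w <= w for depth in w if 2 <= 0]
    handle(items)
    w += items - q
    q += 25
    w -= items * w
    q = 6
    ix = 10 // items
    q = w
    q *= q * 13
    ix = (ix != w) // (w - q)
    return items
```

Transformed code:
def work(ix):
    ix = []
    for depth in w:
        if 2 <= 0:
            ix.append(w <= w)
    handle(items)
    w = w + (items - q)
    q = q + 25
    w = w - items * w
    q = 6
    ix = 10 // items
    q = w
    q = q * (q * 13)
    ix = (ix != w) // (w - q)
    return items

q = w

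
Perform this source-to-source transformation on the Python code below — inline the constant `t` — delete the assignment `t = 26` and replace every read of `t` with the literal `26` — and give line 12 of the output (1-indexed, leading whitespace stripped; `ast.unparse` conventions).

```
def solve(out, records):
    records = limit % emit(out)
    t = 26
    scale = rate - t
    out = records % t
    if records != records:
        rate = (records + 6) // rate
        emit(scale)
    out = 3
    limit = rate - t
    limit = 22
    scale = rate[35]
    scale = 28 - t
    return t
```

Transformed code:
def solve(out, records):
    records = limit % emit(out)
    scale = rate - 26
    out = records % 26
    if records != records:
        rate = (records + 6) // rate
        emit(scale)
    out = 3
    limit = rate - 26
    limit = 22
    scale = rate[35]
    scale = 28 - 26
    return 26

scale = 28 - 26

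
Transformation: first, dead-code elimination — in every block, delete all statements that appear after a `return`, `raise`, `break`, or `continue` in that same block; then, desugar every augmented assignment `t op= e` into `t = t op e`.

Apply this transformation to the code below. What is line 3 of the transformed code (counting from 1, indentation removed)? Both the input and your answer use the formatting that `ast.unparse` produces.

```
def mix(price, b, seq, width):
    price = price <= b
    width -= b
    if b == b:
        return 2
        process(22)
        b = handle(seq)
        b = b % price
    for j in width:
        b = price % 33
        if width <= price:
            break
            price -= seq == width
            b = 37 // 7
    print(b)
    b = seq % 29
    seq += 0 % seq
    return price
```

Transformed code:
def mix(price, b, seq, width):
    price = price <= b
    width = width - b
    if b == b:
        return 2
    for j in width:
        b = price % 33
        if width <= price:
            break
    print(b)
    b = seq % 29
    seq = seq + 0 % seq
    return price

width = width - b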